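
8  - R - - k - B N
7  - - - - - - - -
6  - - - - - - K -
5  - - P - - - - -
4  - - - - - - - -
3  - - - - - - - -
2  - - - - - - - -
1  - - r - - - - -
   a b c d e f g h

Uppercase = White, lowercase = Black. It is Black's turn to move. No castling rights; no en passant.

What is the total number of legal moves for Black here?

Black to move; king on e8.
In check: yes, from the white rook on b8.
Legal moves: Ke7, Kd7.
Count: 2.

2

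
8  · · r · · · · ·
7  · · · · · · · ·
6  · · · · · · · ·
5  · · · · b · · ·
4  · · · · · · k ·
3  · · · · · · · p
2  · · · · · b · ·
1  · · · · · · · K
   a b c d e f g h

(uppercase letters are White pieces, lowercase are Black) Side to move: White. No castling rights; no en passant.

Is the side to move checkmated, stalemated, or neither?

stalemate

White to move; white king on h1.
In check: no.
King squares — g1: attacked by Bf2; g2: attacked by Ph3; h2: attacked by Be5.
Legal moves for White: none.
Not in check and no legal moves → stalemate.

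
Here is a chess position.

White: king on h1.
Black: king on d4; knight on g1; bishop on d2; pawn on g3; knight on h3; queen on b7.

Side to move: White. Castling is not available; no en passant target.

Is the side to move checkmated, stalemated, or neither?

White to move; white king on h1.
In check: yes, from the black queen on b7.
King squares — g1: attacked by Nh3; g2: attacked by Qb7; h2: attacked by Pg3.
Legal moves for White: none.
In check with no legal moves → checkmate.

checkmate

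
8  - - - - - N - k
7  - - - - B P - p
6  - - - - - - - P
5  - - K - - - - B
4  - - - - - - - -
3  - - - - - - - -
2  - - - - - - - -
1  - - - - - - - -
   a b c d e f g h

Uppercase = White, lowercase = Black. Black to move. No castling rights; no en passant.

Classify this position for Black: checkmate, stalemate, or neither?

Black to move; black king on h8.
In check: no.
King squares — g7: attacked by Ph6; h7: own pawn; g8: attacked by Pf7.
Legal moves for Black: none.
Not in check and no legal moves → stalemate.

stalemate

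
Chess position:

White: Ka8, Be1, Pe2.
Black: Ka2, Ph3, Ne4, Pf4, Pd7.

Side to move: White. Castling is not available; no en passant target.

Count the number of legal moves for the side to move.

White to move; king on a8.
In check: no.
Legal moves: Kb8, Kb7, Ka7, Ba5, Bh4, Bb4, Bg3, Bc3, Bf2, Bd2, e3.
Count: 11.

11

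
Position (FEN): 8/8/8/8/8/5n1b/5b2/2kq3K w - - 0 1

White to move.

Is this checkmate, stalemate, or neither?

checkmate

White to move; white king on h1.
In check: yes, from the black queen on d1.
King squares — g1: attacked by Qd1; g2: attacked by Bh3; h2: attacked by Nf3.
Legal moves for White: none.
In check with no legal moves → checkmate.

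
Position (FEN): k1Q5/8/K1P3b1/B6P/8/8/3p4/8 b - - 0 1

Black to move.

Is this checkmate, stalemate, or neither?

checkmate

Black to move; black king on a8.
In check: yes, from the white queen on c8.
King squares — a7: attacked by Ka6; b7: attacked by Ka6; b8: attacked by Qc8.
Legal moves for Black: none.
In check with no legal moves → checkmate.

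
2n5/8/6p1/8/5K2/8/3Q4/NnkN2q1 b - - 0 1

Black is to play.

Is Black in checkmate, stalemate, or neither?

neither

Black to move; black king on c1.
In check: yes, from the white queen on d2.
Legal moves for Black: Kxd2, Nxd2.
Black is in check but has 2 legal moves → neither.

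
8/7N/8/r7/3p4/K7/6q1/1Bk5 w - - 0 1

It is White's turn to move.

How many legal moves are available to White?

White to move; king on a3.
In check: yes, from the black rook on a5.
Legal moves: Kb4, Kb3.
Count: 2.

2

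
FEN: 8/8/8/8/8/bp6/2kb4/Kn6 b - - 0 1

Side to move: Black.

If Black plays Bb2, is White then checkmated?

yes

After Bb2: white king on a1; in check: yes, from the black bishop on b2.
King squares — b1: attacked by Kc2; a2: attacked by Pb3; b2: attacked by Kc2.
White has no legal moves → checkmate.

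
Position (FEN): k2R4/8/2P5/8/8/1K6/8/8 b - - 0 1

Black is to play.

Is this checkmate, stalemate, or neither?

Black to move; black king on a8.
In check: yes, from the white rook on d8.
King squares — a7: available; b7: attacked by Pc6; b8: attacked by Rd8.
Legal moves for Black: Ka7.
Black is in check but has 1 legal move → neither.

neither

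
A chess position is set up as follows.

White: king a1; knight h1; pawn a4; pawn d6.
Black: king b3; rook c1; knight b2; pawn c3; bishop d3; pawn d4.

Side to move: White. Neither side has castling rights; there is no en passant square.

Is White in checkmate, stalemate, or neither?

checkmate

White to move; white king on a1.
In check: yes, from the black rook on c1.
King squares — b1: attacked by Rc1; a2: attacked by Kb3; b2: attacked by Kb3.
Legal moves for White: none.
In check with no legal moves → checkmate.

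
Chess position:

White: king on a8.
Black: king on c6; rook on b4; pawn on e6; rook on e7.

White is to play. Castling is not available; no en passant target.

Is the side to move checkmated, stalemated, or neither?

stalemate

White to move; white king on a8.
In check: no.
King squares — a7: attacked by Re7; b7: attacked by Rb4; b8: attacked by Rb4.
Legal moves for White: none.
Not in check and no legal moves → stalemate.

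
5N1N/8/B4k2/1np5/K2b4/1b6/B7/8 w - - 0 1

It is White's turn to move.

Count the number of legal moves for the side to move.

4

White to move; king on a4.
In check: yes, from the black bishop on b3.
Legal moves: Kxb5, Ka5, Kxb3, Bxb3.
Count: 4.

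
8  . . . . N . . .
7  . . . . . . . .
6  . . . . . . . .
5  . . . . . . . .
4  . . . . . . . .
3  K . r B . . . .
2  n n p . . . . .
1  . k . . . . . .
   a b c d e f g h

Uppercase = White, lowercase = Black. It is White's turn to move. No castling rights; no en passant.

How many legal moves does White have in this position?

0

White to move; king on a3.
In check: yes, from the black rook on c3.
Legal moves: none.
Count: 0.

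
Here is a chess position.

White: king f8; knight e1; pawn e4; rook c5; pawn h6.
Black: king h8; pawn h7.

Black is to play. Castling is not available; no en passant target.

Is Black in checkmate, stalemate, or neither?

stalemate

Black to move; black king on h8.
In check: no.
King squares — g7: attacked by Ph6; h7: own pawn; g8: attacked by Kf8.
Legal moves for Black: none.
Not in check and no legal moves → stalemate.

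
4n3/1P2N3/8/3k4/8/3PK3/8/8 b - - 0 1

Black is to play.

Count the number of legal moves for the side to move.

4

Black to move; king on d5.
In check: yes, from the white knight on e7.
Legal moves: Ke6, Kd6, Ke5, Kc5.
Count: 4.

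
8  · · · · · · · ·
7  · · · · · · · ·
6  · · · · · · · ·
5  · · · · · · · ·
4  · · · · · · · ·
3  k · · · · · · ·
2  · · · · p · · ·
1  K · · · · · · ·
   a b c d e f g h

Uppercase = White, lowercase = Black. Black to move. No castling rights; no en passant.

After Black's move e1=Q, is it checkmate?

After e1=Q: white king on a1; in check: yes, from the black queen on e1.
King squares — b1: attacked by Qe1; a2: attacked by Ka3; b2: attacked by Ka3.
White has no legal moves → checkmate.

yes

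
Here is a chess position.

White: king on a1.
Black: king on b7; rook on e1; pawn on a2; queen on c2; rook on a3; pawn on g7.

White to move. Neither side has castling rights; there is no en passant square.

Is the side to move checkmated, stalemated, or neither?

White to move; white king on a1.
In check: yes, from the black rook on e1.
King squares — b1: attacked by Re1; a2: attacked by Qc2; b2: attacked by Qc2.
Legal moves for White: none.
In check with no legal moves → checkmate.

checkmate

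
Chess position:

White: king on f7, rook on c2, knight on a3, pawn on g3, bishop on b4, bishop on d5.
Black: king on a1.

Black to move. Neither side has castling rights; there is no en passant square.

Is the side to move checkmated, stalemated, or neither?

stalemate

Black to move; black king on a1.
In check: no.
King squares — b1: attacked by Na3; a2: attacked by Rc2; b2: attacked by Rc2.
Legal moves for Black: none.
Not in check and no legal moves → stalemate.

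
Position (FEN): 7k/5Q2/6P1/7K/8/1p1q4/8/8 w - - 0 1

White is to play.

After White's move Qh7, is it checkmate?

yes

After Qh7: black king on h8; in check: yes, from the white queen on h7.
King squares — g7: attacked by Qh7; h7: attacked by Pg6; g8: attacked by Qh7.
Black has no legal moves → checkmate.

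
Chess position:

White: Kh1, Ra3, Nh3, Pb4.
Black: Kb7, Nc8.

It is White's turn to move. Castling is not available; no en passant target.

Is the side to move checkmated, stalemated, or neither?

neither

White to move; white king on h1.
In check: no.
Legal moves for White include: Ng5, Nf4, Nf2, Ng1, Ra8, Ra7+, Ra6, Ra5, Ra4, Rg3, Rf3, Re3, Rd3, Rc3, Rb3, Ra2, Ra1, Kh2, ... (list truncated; more exist).
White has legal moves and is not in check → neither.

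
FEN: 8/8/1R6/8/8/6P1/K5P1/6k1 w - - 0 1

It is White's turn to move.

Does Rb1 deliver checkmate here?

no

After Rb1: black king on g1; in check: yes, from the white rook on b1.
Black has 3 legal replies: Kh2, Kxg2, Kf2.
In check but a legal move exists → not checkmate.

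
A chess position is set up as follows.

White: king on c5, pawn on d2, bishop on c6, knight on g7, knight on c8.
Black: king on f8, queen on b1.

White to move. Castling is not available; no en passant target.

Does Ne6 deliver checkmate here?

no

After Ne6: black king on f8; in check: yes, from the white knight on e6.
Black has 2 legal replies: Kg8, Kf7.
In check but a legal move exists → not checkmate.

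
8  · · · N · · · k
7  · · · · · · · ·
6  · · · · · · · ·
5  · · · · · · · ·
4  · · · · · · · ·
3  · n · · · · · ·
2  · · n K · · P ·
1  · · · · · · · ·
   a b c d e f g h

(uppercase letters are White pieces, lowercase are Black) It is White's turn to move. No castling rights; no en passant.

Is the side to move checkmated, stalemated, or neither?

neither

White to move; white king on d2.
In check: yes, from the black knight on b3.
Legal moves for White: Kd3, Kc3, Ke2, Kxc2, Kd1.
White is in check but has 5 legal moves → neither.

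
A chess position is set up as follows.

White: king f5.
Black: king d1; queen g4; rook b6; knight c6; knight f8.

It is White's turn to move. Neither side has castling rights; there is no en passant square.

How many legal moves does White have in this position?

2

White to move; king on f5.
In check: yes, from the black queen on g4.
Legal moves: Kf6, Kxg4.
Count: 2.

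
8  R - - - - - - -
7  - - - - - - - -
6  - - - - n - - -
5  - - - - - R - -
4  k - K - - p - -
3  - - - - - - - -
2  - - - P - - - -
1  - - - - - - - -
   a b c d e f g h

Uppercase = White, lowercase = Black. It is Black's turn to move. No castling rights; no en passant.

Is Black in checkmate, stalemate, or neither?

checkmate

Black to move; black king on a4.
In check: yes, from the white rook on a8.
King squares — a3: attacked by Ra8; b3: attacked by Kc4; b4: attacked by Kc4; a5: attacked by Rf5; b5: attacked by Kc4.
Legal moves for Black: none.
In check with no legal moves → checkmate.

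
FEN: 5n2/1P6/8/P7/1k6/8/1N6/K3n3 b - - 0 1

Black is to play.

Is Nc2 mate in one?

no

After Nc2: white king on a1; in check: yes, from the black knight on c2.
White has 2 legal replies: Ka2, Kb1.
In check but a legal move exists → not checkmate.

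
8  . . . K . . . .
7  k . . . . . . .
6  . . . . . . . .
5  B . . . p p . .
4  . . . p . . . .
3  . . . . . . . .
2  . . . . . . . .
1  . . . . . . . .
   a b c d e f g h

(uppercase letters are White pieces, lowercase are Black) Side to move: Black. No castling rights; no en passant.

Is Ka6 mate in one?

After Ka6: white king on d8; in check: no.
White is not in check, so this cannot be checkmate.

no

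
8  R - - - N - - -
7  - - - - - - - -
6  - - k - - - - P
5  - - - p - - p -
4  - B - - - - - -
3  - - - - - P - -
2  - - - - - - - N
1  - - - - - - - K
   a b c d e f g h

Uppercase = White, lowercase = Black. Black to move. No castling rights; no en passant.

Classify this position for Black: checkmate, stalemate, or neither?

Black to move; black king on c6.
In check: no.
Legal moves for Black: Kd7, Kb7, Kb6, Kb5, g4, d4.
Black has 6 legal moves and is not in check → neither.

neither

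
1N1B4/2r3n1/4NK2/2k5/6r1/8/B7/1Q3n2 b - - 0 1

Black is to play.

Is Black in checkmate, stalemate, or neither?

neither

Black to move; black king on c5.
In check: yes, from the white knight on e6.
Legal moves for Black: Kd6, Nxe6.
Black is in check but has 2 legal moves → neither.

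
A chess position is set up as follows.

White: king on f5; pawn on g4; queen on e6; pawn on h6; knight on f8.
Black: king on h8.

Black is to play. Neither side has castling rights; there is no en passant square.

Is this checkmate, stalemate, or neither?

Black to move; black king on h8.
In check: no.
King squares — g7: attacked by Ph6; h7: attacked by Nf8; g8: attacked by Qe6.
Legal moves for Black: none.
Not in check and no legal moves → stalemate.

stalemate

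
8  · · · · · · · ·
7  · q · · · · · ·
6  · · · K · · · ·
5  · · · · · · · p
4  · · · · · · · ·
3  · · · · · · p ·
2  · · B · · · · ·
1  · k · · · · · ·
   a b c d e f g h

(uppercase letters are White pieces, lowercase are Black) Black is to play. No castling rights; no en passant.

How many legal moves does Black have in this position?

5

Black to move; king on b1.
In check: yes, from the white bishop on c2.
Legal moves: Kxc2, Kb2, Ka2, Kc1, Ka1.
Count: 5.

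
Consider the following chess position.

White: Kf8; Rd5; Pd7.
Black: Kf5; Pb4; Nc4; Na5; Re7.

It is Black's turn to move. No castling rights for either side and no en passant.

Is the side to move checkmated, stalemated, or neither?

Black to move; black king on f5.
In check: yes, from the white rook on d5.
Legal moves for Black: Kg6, Kf6, Ke6, Kg4, Kf4, Ke4, Re5, Ne5.
Black is in check but has 8 legal moves → neither.

neither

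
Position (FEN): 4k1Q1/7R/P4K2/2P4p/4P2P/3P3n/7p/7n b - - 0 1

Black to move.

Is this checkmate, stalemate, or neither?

Black to move; black king on e8.
In check: yes, from the white queen on g8.
King squares — d7: attacked by Rh7; e7: attacked by Kf6; f7: attacked by Kf6; d8: attacked by Qg8; f8: attacked by Qg8.
Legal moves for Black: none.
In check with no legal moves → checkmate.

checkmate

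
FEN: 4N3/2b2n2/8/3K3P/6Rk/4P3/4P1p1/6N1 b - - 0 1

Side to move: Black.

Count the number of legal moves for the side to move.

2

Black to move; king on h4.
In check: yes, from the white rook on g4.
Legal moves: Kxh5, Kxg4.
Count: 2.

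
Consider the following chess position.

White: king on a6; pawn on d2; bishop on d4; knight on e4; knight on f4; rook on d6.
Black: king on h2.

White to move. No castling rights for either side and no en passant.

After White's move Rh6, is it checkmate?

After Rh6: black king on h2; in check: yes, from the white rook on h6.
King squares — g1: attacked by Bd4; h1: attacked by Rh6; g2: attacked by Nf4; g3: attacked by Ne4; h3: attacked by Nf4.
Black has no legal moves → checkmate.

yes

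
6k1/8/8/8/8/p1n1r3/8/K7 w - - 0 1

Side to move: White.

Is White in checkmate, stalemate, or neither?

White to move; white king on a1.
In check: no.
King squares — b1: attacked by Nc3; a2: attacked by Nc3; b2: attacked by Pa3.
Legal moves for White: none.
Not in check and no legal moves → stalemate.

stalemate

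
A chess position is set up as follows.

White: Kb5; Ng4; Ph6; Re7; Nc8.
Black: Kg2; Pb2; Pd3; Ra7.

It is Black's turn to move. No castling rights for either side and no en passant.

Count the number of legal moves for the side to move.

22

Black to move; king on g2.
In check: no.
Legal moves: Ra8, Rxe7, Rd7, Rc7, Rb7+, Ra6, Ra5+, Ra4, Ra3, Ra2, Ra1, Kh3, Kg3, Kf3, Kh1, Kg1, Kf1, d2, b1=Q+, b1=R+, b1=B, b1=N.
Count: 22.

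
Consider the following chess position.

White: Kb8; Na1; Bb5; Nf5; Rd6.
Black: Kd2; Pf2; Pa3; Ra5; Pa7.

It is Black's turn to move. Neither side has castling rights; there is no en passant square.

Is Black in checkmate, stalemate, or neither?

neither

Black to move; black king on d2.
In check: yes, from the white rook on d6.
Legal moves for Black: Kc3, Ke1, Kc1.
Black is in check but has 3 legal moves → neither.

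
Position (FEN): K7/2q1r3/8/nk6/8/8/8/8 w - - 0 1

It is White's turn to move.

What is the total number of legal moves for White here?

0

White to move; king on a8.
In check: no.
Legal moves: none.
Count: 0.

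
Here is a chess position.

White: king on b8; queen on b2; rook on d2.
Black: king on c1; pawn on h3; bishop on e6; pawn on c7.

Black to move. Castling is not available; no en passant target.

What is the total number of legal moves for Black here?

0

Black to move; king on c1.
In check: yes, from the white queen on b2.
Legal moves: none.
Count: 0.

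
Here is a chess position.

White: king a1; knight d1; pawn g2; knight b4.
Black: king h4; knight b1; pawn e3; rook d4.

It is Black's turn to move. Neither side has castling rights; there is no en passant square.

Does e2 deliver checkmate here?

no

After e2: white king on a1; in check: no.
White is not in check, so this cannot be checkmate.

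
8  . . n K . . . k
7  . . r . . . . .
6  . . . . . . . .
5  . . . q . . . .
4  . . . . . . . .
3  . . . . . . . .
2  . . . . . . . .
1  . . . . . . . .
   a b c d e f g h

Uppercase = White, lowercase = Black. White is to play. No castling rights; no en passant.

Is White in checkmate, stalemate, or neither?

neither

White to move; white king on d8.
In check: yes, from the black queen on d5.
Legal moves for White: Ke8, Kxc7.
White is in check but has 2 legal moves → neither.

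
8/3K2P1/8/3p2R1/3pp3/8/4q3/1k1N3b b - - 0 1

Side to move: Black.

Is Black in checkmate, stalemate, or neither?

Black to move; black king on b1.
In check: no.
Legal moves for Black include: Qa6, Qh5, Qb5+, Qg4+, Qc4, Qf3, Qe3, Qd3, Qh2, Qg2, Qf2, Qd2, Qc2, Qb2, Qa2, Qf1, Qe1, Qxd1, ... (list truncated; more exist).
Black has legal moves and is not in check → neither.

neither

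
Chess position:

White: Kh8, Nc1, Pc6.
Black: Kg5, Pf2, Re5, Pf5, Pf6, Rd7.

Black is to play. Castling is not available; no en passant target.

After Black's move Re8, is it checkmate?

yes

After Re8: white king on h8; in check: yes, from the black rook on e8.
King squares — g7: attacked by Rd7; h7: attacked by Rd7; g8: attacked by Re8.
White has no legal moves → checkmate.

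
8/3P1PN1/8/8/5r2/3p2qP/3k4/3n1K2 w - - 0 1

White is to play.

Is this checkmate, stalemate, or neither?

checkmate

White to move; white king on f1.
In check: yes, from the black rook on f4.
King squares — e1: attacked by Kd2; g1: attacked by Qg3; e2: attacked by Kd2; f2: attacked by Nd1; g2: attacked by Qg3.
Legal moves for White: none.
In check with no legal moves → checkmate.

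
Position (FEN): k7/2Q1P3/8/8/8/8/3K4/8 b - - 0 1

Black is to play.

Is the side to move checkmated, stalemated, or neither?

Black to move; black king on a8.
In check: no.
King squares — a7: attacked by Qc7; b7: attacked by Qc7; b8: attacked by Qc7.
Legal moves for Black: none.
Not in check and no legal moves → stalemate.

stalemate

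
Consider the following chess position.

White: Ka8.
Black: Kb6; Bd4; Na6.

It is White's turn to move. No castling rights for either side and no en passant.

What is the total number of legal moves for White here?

0

White to move; king on a8.
In check: no.
Legal moves: none.
Count: 0.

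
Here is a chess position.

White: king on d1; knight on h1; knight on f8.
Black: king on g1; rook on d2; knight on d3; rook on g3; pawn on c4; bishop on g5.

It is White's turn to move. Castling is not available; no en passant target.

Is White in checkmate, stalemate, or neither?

checkmate

White to move; white king on d1.
In check: yes, from the black rook on d2.
King squares — c1: attacked by Nd3; e1: attacked by Nd3; c2: attacked by Rd2; d2: attacked by Bg5; e2: attacked by Rd2.
Legal moves for White: none.
In check with no legal moves → checkmate.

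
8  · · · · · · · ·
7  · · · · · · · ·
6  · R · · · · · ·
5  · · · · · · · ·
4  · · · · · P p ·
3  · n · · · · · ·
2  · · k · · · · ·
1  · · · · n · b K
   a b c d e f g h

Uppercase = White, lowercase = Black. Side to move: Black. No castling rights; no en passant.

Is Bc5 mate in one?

After Bc5: white king on h1; in check: no.
White is not in check, so this cannot be checkmate.

no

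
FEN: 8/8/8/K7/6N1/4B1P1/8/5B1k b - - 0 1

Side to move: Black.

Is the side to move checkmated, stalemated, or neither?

Black to move; black king on h1.
In check: no.
King squares — g1: attacked by Be3; g2: attacked by Bf1; h2: attacked by Ng4.
Legal moves for Black: none.
Not in check and no legal moves → stalemate.

stalemate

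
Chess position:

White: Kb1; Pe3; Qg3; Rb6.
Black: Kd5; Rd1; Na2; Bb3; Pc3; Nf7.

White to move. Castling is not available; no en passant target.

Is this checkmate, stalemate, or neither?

checkmate

White to move; white king on b1.
In check: yes, from the black rook on d1.
King squares — a1: attacked by Rd1; c1: attacked by Rd1; a2: attacked by Bb3; b2: attacked by Pc3; c2: attacked by Bb3.
Legal moves for White: none.
In check with no legal moves → checkmate.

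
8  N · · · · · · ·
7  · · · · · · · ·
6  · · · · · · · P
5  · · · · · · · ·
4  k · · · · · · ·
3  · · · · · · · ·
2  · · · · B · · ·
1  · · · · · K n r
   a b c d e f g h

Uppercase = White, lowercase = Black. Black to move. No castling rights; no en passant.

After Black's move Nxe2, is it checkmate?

no

After Nxe2: white king on f1; in check: yes, from the black rook on h1.
White has 3 legal replies: Kg2, Kf2, Kxe2.
In check but a legal move exists → not checkmate.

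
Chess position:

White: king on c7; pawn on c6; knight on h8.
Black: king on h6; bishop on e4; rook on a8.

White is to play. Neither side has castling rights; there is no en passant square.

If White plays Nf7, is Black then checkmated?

no

After Nf7: black king on h6; in check: yes, from the white knight on f7.
Black has 4 legal replies: Kh7, Kg7, Kg6, Kh5.
In check but a legal move exists → not checkmate.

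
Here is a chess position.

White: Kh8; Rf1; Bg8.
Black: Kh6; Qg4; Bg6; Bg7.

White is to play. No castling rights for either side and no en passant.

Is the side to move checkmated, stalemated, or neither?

White to move; white king on h8.
In check: yes, from the black bishop on g7.
King squares — g7: attacked by Kh6; h7: attacked by Bg6; g8: own bishop.
Legal moves for White: none.
In check with no legal moves → checkmate.

checkmate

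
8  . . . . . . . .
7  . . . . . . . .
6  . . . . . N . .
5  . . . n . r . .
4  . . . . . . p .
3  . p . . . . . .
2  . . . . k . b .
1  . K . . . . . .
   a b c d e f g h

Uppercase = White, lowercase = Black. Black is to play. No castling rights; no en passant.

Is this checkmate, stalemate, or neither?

neither

Black to move; black king on e2.
In check: no.
Legal moves for Black include: Rxf6, Rh5, Rg5, Re5, Rf4, Rf3, Rf2, Rf1+, Ne7, Nc7, Nxf6, Nb6, Nf4, Nb4, Ne3, Nc3+, Be4+, Bh3, ... (list truncated; more exist).
Black has legal moves and is not in check → neither.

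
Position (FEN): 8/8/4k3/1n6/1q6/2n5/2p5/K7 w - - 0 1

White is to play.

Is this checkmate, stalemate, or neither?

stalemate

White to move; white king on a1.
In check: no.
King squares — b1: attacked by Pc2; a2: attacked by Nc3; b2: attacked by Qb4.
Legal moves for White: none.
Not in check and no legal moves → stalemate.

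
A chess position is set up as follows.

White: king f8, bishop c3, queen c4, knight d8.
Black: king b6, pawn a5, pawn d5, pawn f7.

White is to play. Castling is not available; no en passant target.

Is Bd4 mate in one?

yes

After Bd4: black king on b6; in check: yes, from the white bishop on d4.
King squares — a5: own pawn; b5: attacked by Qc4; c5: attacked by Qc4; a6: attacked by Qc4; c6: attacked by Qc4; a7: attacked by Bd4; b7: attacked by Nd8; c7: attacked by Qc4.
Black has no legal moves → checkmate.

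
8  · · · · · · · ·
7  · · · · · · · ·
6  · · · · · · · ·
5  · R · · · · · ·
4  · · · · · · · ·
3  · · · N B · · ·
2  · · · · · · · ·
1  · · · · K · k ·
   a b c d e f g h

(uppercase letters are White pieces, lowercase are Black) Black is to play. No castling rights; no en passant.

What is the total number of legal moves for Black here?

3

Black to move; king on g1.
In check: yes, from the white bishop on e3.
Legal moves: Kh2, Kg2, Kh1.
Count: 3.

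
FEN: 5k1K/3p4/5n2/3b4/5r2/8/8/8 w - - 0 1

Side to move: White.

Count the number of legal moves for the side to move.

0

White to move; king on h8.
In check: no.
Legal moves: none.
Count: 0.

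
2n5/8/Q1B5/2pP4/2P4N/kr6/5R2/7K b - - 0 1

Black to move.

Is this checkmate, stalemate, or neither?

neither

Black to move; black king on a3.
In check: yes, from the white queen on a6.
King squares — a2: attacked by Rf2; b2: attacked by Rf2; b3: own rook; a4: attacked by Qa6; b4: available.
Legal moves for Black: Kb4.
Black is in check but has 1 legal move → neither.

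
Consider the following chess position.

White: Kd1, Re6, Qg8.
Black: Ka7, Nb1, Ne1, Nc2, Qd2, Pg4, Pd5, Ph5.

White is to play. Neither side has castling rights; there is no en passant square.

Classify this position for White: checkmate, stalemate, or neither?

White to move; white king on d1.
In check: yes, from the black queen on d2.
King squares — c1: attacked by Qd2; e1: attacked by Nc2; c2: attacked by Ne1; d2: attacked by Nb1; e2: attacked by Qd2.
Legal moves for White: none.
In check with no legal moves → checkmate.

checkmate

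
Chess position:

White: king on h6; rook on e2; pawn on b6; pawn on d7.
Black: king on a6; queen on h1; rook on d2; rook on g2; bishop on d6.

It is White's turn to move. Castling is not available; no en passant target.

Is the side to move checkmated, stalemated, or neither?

White to move; white king on h6.
In check: yes, from the black queen on h1.
King squares — g5: attacked by Rg2; h5: attacked by Qh1; g6: attacked by Rg2; g7: attacked by Rg2; h7: attacked by Qh1.
Legal moves for White: none.
In check with no legal moves → checkmate.

checkmate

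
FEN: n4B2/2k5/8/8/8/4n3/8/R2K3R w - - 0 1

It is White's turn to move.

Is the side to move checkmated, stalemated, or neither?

White to move; white king on d1.
In check: yes, from the black knight on e3.
Legal moves for White: Ke2, Kd2, Ke1, Kc1.
White is in check but has 4 legal moves → neither.

neither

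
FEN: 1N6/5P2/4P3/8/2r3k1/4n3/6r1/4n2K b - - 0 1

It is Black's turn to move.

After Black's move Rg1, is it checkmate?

no

After Rg1: white king on h1; in check: yes, from the black rook on g1.
White has 2 legal replies: Kh2, Kxg1.
In check but a legal move exists → not checkmate.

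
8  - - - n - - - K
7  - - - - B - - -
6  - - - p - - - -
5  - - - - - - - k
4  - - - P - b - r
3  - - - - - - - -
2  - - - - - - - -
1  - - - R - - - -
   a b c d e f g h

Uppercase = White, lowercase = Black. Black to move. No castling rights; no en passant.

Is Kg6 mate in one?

After Kg6: white king on h8; in check: yes, from the black rook on h4.
White has 2 legal replies: Kg8, Bxh4.
In check but a legal move exists → not checkmate.

no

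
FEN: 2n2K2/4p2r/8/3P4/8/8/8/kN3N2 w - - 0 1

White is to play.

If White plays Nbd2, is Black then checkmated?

no

After Nbd2: black king on a1; in check: no.
Black is not in check, so this cannot be checkmate.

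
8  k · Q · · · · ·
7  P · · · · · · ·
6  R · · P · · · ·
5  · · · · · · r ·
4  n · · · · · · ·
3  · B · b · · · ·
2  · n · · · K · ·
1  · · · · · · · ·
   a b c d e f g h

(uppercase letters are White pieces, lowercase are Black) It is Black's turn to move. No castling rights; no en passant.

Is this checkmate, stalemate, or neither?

Black to move; black king on a8.
In check: yes, from the white queen on c8.
King squares — a7: attacked by Ra6; b7: attacked by Qc8; b8: attacked by Pa7.
Legal moves for Black: none.
In check with no legal moves → checkmate.

checkmate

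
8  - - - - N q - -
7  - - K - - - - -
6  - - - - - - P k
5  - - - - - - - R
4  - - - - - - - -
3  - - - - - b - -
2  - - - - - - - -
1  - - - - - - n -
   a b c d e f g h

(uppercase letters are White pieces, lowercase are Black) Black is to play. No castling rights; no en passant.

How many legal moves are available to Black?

3

Black to move; king on h6.
In check: yes, from the white rook on h5.
Legal moves: Kxg6, Kxh5, Bxh5.
Count: 3.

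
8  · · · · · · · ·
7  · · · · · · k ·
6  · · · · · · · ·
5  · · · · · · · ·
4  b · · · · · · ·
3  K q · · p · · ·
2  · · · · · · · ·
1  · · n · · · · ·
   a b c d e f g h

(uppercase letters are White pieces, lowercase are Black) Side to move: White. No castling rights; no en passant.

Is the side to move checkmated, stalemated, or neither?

White to move; white king on a3.
In check: yes, from the black queen on b3.
King squares — a2: attacked by Nc1; b2: attacked by Qb3; b3: attacked by Nc1; a4: attacked by Qb3; b4: attacked by Qb3.
Legal moves for White: none.
In check with no legal moves → checkmate.

checkmate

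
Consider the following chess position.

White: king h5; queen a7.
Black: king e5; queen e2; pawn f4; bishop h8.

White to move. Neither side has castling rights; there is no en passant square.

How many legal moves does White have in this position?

4

White to move; king on h5.
In check: yes, from the black queen on e2.
Legal moves: Kh6, Kg6, Kg5, Kh4.
Count: 4.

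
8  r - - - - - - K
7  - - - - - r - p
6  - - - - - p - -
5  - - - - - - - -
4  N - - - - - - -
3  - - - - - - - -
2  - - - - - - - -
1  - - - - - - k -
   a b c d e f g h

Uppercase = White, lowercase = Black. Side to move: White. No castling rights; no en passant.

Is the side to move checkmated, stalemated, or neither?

White to move; white king on h8.
In check: yes, from the black rook on a8.
King squares — g7: attacked by Rf7; h7: attacked by Rf7; g8: attacked by Ra8.
Legal moves for White: none.
In check with no legal moves → checkmate.

checkmate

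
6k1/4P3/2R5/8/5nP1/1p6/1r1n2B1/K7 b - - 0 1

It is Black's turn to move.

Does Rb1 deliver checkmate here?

yes

After Rb1: white king on a1; in check: yes, from the black rook on b1.
King squares — b1: attacked by Nd2; a2: attacked by Pb3; b2: attacked by Rb1.
White has no legal moves → checkmate.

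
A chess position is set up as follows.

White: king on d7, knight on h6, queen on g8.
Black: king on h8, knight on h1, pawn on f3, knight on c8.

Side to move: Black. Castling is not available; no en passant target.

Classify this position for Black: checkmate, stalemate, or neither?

checkmate

Black to move; black king on h8.
In check: yes, from the white queen on g8.
King squares — g7: attacked by Qg8; h7: attacked by Qg8; g8: attacked by Nh6.
Legal moves for Black: none.
In check with no legal moves → checkmate.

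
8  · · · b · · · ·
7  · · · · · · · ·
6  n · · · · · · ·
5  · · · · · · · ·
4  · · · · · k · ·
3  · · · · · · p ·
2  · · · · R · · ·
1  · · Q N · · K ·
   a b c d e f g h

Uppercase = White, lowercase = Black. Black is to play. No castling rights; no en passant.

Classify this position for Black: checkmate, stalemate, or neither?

Black to move; black king on f4.
In check: yes, from the white queen on c1.
King squares — e3: attacked by Qc1; f3: available; g3: own pawn; e4: attacked by Re2; g4: available; e5: attacked by Re2; f5: available; g5: attacked by Qc1.
Legal moves for Black: Kf5, Kg4, Kf3.
Black is in check but has 3 legal moves → neither.

neither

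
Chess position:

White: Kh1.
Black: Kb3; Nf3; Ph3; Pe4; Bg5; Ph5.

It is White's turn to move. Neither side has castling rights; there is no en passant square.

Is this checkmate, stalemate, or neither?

stalemate

White to move; white king on h1.
In check: no.
King squares — g1: attacked by Nf3; g2: attacked by Ph3; h2: attacked by Nf3.
Legal moves for White: none.
Not in check and no legal moves → stalemate.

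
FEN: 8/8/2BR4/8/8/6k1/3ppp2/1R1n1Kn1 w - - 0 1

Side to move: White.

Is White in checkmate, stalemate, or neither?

White to move; white king on f1.
In check: yes, from the black pawn on e2.
King squares — e1: attacked by Pd2; g1: attacked by Pf2; e2: attacked by Ng1; f2: attacked by Nd1; g2: attacked by Kg3.
Legal moves for White: none.
In check with no legal moves → checkmate.

checkmate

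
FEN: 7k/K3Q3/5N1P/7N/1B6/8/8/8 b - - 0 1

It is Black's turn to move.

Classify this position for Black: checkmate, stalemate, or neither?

Black to move; black king on h8.
In check: no.
King squares — g7: attacked by Nh5; h7: attacked by Nf6; g8: attacked by Nf6.
Legal moves for Black: none.
Not in check and no legal moves → stalemate.

stalemate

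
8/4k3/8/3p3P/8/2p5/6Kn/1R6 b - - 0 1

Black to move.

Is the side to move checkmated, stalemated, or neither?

Black to move; black king on e7.
In check: no.
Legal moves for Black: Kf8, Ke8, Kd8, Kf7, Kd7, Kf6, Ke6, Kd6, Ng4, Nf3, Nf1, d4, c2.
Black has 13 legal moves and is not in check → neither.

neither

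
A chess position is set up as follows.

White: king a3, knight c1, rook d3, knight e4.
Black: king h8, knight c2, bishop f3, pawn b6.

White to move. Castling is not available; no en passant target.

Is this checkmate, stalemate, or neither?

White to move; white king on a3.
In check: yes, from the black knight on c2.
King squares — a2: available; b2: available; b3: available; a4: available; b4: attacked by Nc2.
Legal moves for White: Ka4, Kb3, Kb2, Ka2.
White is in check but has 4 legal moves → neither.

neither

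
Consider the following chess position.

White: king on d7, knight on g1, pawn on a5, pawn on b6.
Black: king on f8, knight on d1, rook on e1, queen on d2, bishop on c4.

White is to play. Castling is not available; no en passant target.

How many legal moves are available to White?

3

White to move; king on d7.
In check: yes, from the black queen on d2.
Legal moves: Kc8, Kc7, Kc6.
Count: 3.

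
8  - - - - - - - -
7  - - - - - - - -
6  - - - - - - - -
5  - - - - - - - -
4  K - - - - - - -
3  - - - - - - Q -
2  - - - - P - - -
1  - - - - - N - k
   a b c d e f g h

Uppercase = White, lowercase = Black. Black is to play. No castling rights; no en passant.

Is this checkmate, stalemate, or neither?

stalemate

Black to move; black king on h1.
In check: no.
King squares — g1: attacked by Qg3; g2: attacked by Qg3; h2: attacked by Nf1.
Legal moves for Black: none.
Not in check and no legal moves → stalemate.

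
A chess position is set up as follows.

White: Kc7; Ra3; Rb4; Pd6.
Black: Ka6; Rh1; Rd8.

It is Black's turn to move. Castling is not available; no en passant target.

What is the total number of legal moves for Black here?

0

Black to move; king on a6.
In check: yes, from the white rook on a3.
Legal moves: none.
Count: 0.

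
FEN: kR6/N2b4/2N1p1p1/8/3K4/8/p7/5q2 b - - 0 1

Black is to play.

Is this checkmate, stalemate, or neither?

checkmate

Black to move; black king on a8.
In check: yes, from the white rook on b8.
King squares — a7: attacked by Nc6; b7: attacked by Rb8; b8: attacked by Nc6.
Legal moves for Black: none.
In check with no legal moves → checkmate.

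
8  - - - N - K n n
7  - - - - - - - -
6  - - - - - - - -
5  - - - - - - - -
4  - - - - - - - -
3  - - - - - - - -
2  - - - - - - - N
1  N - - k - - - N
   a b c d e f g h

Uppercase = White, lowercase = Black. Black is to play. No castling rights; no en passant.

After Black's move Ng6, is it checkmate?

no

After Ng6: white king on f8; in check: yes, from the black knight on g6.
White has 4 legal replies: Kxg8, Ke8, Kg7, Kf7.
In check but a legal move exists → not checkmate.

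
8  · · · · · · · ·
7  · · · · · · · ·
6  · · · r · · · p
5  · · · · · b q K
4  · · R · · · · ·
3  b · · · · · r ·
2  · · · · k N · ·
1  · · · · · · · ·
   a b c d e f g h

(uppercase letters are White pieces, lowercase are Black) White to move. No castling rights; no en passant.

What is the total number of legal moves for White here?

White to move; king on h5.
In check: yes, from the black queen on g5.
Legal moves: none.
Count: 0.

0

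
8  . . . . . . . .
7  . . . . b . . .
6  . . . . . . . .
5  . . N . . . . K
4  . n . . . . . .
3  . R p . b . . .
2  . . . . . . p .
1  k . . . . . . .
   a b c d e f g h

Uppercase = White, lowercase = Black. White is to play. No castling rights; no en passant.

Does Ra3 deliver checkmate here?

After Ra3: black king on a1; in check: yes, from the white rook on a3.
Black has 3 legal replies: Kb2, Kb1, Na2.
In check but a legal move exists → not checkmate.

no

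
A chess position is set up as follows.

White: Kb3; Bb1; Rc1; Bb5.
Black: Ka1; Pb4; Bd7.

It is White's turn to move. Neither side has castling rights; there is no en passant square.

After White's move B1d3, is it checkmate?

yes

After B1d3: black king on a1; in check: yes, from the white rook on c1.
King squares — b1: attacked by Rc1; a2: attacked by Kb3; b2: attacked by Kb3.
Black has no legal moves → checkmate.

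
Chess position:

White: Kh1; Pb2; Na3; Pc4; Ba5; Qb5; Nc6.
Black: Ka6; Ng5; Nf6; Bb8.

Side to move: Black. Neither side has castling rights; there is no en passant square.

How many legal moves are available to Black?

Black to move; king on a6.
In check: yes, from the white queen on b5.
Legal moves: none.
Count: 0.

0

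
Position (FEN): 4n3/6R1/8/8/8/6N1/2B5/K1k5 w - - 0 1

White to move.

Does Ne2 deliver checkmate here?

no

After Ne2: black king on c1; in check: yes, from the white knight on e2.
Black has 2 legal replies: Kd2, Kxc2.
In check but a legal move exists → not checkmate.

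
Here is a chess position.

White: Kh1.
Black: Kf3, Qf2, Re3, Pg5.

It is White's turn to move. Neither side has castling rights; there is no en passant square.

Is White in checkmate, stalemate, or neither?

White to move; white king on h1.
In check: no.
King squares — g1: attacked by Qf2; g2: attacked by Qf2; h2: attacked by Qf2.
Legal moves for White: none.
Not in check and no legal moves → stalemate.

stalemate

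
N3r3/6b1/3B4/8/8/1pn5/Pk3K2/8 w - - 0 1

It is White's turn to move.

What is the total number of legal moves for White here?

White to move; king on f2.
In check: no.
Legal moves: Nc7, Nb6, Bf8, Bb8, Be7, Bc7, Be5, Bc5, Bf4, Bb4, Bg3, Ba3+, Bh2, Kg3, Kf3, Kg2, Kg1, Kf1, axb3, a3, a4.
Count: 21.

21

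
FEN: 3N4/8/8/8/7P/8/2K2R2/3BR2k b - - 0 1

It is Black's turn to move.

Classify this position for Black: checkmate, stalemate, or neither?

Black to move; black king on h1.
In check: yes, from the white rook on e1.
King squares — g1: attacked by Re1; g2: attacked by Rf2; h2: attacked by Rf2.
Legal moves for Black: none.
In check with no legal moves → checkmate.

checkmate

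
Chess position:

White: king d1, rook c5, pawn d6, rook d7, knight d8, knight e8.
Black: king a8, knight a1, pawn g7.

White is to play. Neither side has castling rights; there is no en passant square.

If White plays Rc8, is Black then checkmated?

yes

After Rc8: black king on a8; in check: yes, from the white rook on c8.
King squares — a7: attacked by Rd7; b7: attacked by Rd7; b8: attacked by Rc8.
Black has no legal moves → checkmate.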